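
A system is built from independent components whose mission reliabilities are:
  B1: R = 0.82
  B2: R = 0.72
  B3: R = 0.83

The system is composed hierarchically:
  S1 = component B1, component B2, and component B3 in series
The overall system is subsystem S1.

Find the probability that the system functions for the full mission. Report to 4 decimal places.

Series (B1, B2, and B3): 0.820000 × 0.720000 × 0.830000 = 0.4900

0.4900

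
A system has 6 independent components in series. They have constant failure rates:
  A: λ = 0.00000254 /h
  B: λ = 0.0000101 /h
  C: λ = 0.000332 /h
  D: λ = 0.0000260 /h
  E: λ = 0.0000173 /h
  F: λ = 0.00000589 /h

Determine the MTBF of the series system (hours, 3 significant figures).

Series of exponential components: λ_sys = Σ λ_i
λ_sys = 0.00000254 + 0.0000101 + 0.000332 + 0.0000260 + 0.0000173 + 0.00000589 = 3.9383e-04 /h
MTBF = 1 / λ_sys = 2540 h

2540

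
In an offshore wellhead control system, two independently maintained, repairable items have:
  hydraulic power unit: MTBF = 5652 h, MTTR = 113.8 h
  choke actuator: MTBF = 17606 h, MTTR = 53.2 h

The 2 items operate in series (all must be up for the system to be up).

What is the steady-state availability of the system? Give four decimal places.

0.9773

A(hydraulic power unit) = MTBF/(MTBF+MTTR) = 5652/(5652+113.8) = 0.980263
A(choke actuator) = MTBF/(MTBF+MTTR) = 17606/(17606+53.2) = 0.996987
Series availability: 0.980263 × 0.996987 = 0.9773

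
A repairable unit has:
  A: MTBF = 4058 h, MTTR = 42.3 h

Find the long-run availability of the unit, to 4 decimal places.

0.9897

A(A) = MTBF/(MTBF+MTTR) = 4058/(4058+42.3) = 0.9897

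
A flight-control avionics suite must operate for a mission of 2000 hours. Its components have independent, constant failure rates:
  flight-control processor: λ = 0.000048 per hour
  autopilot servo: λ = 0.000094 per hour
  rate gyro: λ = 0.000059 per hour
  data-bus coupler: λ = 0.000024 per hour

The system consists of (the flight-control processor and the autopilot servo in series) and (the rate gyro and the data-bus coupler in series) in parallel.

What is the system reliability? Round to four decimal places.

0.9622

R(flight-control processor) = exp(−0.000048 × 2000) = 0.908464
R(autopilot servo) = exp(−0.000094 × 2000) = 0.828615
R(rate gyro) = exp(−0.000059 × 2000) = 0.888696
R(data-bus coupler) = exp(−0.000024 × 2000) = 0.953134
Series (flight-control processor and autopilot servo): 0.908464 × 0.828615 = 0.752767
Series (rate gyro and data-bus coupler): 0.888696 × 0.953134 = 0.847046
Parallel ([0.752767] and [0.847046]): 1 − (1 − 0.752767)(1 − 0.847046) = 0.9622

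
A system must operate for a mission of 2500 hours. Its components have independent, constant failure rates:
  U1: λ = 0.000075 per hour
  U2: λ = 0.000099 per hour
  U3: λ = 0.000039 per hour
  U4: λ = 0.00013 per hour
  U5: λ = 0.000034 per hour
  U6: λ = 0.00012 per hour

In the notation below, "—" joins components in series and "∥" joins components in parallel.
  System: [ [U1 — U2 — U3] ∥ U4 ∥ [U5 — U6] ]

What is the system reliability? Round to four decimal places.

0.9634

R(U1) = exp(−0.000075 × 2500) = 0.829029
R(U2) = exp(−0.000099 × 2500) = 0.780750
R(U3) = exp(−0.000039 × 2500) = 0.907102
R(U4) = exp(−0.00013 × 2500) = 0.722527
R(U5) = exp(−0.000034 × 2500) = 0.918512
R(U6) = exp(−0.00012 × 2500) = 0.740818
Series (U1, U2, and U3): 0.829029 × 0.780750 × 0.907102 = 0.587135
Series (U5 and U6): 0.918512 × 0.740818 = 0.680450
Parallel ([0.587135], U4, and [0.680450]): 1 − (1 − 0.587135)(1 − 0.722527)(1 − 0.680450) = 0.9634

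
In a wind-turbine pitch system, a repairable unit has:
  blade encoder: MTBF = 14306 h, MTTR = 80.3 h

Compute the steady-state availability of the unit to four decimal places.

0.9944

A(blade encoder) = MTBF/(MTBF+MTTR) = 14306/(14306+80.3) = 0.9944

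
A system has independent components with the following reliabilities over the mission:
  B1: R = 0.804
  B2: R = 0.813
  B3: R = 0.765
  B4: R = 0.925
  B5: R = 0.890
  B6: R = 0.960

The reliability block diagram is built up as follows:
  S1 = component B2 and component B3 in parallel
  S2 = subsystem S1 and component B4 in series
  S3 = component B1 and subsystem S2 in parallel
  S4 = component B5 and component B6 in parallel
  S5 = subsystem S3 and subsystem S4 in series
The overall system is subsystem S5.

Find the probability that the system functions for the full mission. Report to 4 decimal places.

0.9730

Parallel (B2 and B3): 1 − (1 − 0.813000)(1 − 0.765000) = 0.956055
Series ([0.956055] and B4): 0.956055 × 0.925000 = 0.884351
Parallel (B1 and [0.884351]): 1 − (1 − 0.804000)(1 − 0.884351) = 0.977333
Parallel (B5 and B6): 1 − (1 − 0.890000)(1 − 0.960000) = 0.995600
Series ([0.977333] and [0.995600]): 0.977333 × 0.995600 = 0.9730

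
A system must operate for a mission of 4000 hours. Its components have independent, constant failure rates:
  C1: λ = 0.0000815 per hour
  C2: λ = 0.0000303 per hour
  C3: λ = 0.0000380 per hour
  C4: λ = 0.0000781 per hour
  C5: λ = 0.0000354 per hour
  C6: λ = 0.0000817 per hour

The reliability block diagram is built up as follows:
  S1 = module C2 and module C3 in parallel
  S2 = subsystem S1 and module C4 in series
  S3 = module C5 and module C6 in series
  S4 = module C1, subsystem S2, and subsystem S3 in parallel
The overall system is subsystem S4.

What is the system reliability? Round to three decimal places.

R(C1) = exp(−0.0000815 × 4000) = 0.72181
R(C2) = exp(−0.0000303 × 4000) = 0.88586
R(C3) = exp(−0.0000380 × 4000) = 0.85899
R(C4) = exp(−0.0000781 × 4000) = 0.73169
R(C5) = exp(−0.0000354 × 4000) = 0.86797
R(C6) = exp(−0.0000817 × 4000) = 0.72123
Parallel (C2 and C3): 1 − (1 − 0.88586)(1 − 0.85899) = 0.98391
Series ([0.98391] and C4): 0.98391 × 0.73169 = 0.71992
Series (C5 and C6): 0.86797 × 0.72123 = 0.62601
Parallel (C1, [0.71992], and [0.62601]): 1 − (1 − 0.72181)(1 − 0.71992)(1 − 0.62601) = 0.971

0.971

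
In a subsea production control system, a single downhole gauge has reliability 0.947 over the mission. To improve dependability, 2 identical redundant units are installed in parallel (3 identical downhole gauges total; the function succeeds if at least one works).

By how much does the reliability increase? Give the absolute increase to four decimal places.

R_before = 0.947
R_after = 1 − (1 − 0.947)^3 = 0.9999
ΔR = 0.9999 − 0.947 = 0.0529

0.0529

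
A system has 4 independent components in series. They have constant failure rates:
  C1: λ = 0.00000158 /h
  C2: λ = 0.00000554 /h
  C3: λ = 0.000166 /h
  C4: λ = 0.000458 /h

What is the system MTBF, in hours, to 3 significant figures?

1580

Series of exponential components: λ_sys = Σ λ_i
λ_sys = 0.00000158 + 0.00000554 + 0.000166 + 0.000458 = 6.3112e-04 /h
MTBF = 1 / λ_sys = 1580 h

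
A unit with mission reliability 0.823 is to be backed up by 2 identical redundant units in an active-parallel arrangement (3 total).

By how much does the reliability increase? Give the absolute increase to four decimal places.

0.1715

R_before = 0.823
R_after = 1 − (1 − 0.823)^3 = 0.9945
ΔR = 0.9945 − 0.823 = 0.1715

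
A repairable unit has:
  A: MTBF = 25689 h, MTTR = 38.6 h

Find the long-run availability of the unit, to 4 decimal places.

A(A) = MTBF/(MTBF+MTTR) = 25689/(25689+38.6) = 0.9985

0.9985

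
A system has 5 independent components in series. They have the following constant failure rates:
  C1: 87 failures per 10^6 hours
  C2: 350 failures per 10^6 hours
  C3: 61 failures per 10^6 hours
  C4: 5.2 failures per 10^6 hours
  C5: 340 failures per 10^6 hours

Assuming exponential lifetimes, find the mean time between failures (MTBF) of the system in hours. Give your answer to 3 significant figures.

Series of exponential components: λ_sys = Σ λ_i
λ_sys = 0.000087 + 0.00035 + 0.000061 + 0.0000052 + 0.00034 = 8.4320e-04 /h
MTBF = 1 / λ_sys = 1190 h

1190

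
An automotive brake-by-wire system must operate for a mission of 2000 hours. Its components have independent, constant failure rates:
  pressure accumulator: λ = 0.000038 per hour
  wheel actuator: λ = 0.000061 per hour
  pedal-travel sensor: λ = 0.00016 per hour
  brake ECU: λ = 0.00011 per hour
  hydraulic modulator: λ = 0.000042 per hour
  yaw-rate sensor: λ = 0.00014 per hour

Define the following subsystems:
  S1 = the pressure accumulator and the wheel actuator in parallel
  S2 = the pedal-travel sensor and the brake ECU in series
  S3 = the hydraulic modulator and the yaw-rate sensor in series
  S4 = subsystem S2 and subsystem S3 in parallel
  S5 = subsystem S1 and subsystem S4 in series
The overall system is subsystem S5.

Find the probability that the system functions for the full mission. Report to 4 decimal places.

R(pressure accumulator) = exp(−0.000038 × 2000) = 0.926816
R(wheel actuator) = exp(−0.000061 × 2000) = 0.885148
R(pedal-travel sensor) = exp(−0.00016 × 2000) = 0.726149
R(brake ECU) = exp(−0.00011 × 2000) = 0.802519
R(hydraulic modulator) = exp(−0.000042 × 2000) = 0.919431
R(yaw-rate sensor) = exp(−0.00014 × 2000) = 0.755784
Parallel (pressure accumulator and wheel actuator): 1 − (1 − 0.926816)(1 − 0.885148) = 0.991595
Series (pedal-travel sensor and brake ECU): 0.726149 × 0.802519 = 0.582748
Series (hydraulic modulator and yaw-rate sensor): 0.919431 × 0.755784 = 0.694891
Parallel ([0.582748] and [0.694891]): 1 − (1 − 0.582748)(1 − 0.694891) = 0.872693
Series ([0.991595] and [0.872693]): 0.991595 × 0.872693 = 0.8654

0.8654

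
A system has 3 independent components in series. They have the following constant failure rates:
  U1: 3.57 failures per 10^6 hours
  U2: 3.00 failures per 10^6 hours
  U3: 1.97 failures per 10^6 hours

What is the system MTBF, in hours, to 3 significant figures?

Series of exponential components: λ_sys = Σ λ_i
λ_sys = 0.00000357 + 0.00000300 + 0.00000197 = 8.5400e-06 /h
MTBF = 1 / λ_sys = 117000 h

117000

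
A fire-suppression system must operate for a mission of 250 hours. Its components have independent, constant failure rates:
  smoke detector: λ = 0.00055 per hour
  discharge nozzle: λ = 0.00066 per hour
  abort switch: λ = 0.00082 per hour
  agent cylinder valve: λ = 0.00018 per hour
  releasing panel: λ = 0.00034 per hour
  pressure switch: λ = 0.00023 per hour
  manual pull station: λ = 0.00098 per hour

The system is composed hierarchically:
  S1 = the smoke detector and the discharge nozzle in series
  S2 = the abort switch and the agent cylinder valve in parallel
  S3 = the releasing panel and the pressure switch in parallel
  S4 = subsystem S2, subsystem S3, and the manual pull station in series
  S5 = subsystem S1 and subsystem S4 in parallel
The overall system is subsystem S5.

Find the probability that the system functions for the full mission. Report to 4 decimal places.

R(smoke detector) = exp(−0.00055 × 250) = 0.871534
R(discharge nozzle) = exp(−0.00066 × 250) = 0.847894
R(abort switch) = exp(−0.00082 × 250) = 0.814647
R(agent cylinder valve) = exp(−0.00018 × 250) = 0.955997
R(releasing panel) = exp(−0.00034 × 250) = 0.918512
R(pressure switch) = exp(−0.00023 × 250) = 0.944122
R(manual pull station) = exp(−0.00098 × 250) = 0.782705
Series (smoke detector and discharge nozzle): 0.871534 × 0.847894 = 0.738968
Parallel (abort switch and agent cylinder valve): 1 − (1 − 0.814647)(1 − 0.955997) = 0.991844
Parallel (releasing panel and pressure switch): 1 − (1 − 0.918512)(1 − 0.944122) = 0.995447
Series ([0.991844], [0.995447], and manual pull station): 0.991844 × 0.995447 × 0.782705 = 0.772787
Parallel ([0.738968] and [0.772787]): 1 − (1 − 0.738968)(1 − 0.772787) = 0.9407

0.9407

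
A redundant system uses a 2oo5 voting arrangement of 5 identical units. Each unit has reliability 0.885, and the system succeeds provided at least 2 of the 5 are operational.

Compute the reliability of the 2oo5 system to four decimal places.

R = Σ_{i=2}^{5} C(5,i) p^i (1−p)^{5−i} with p = 0.885
C(5,2)·0.885^2·0.115^3 = 0.011912
C(5,3)·0.885^3·0.115^2 = 0.091670
C(5,4)·0.885^4·0.115^1 = 0.352729
C(5,5)·0.885^5·0.115^0 = 0.542896
Sum = 0.9992

0.9992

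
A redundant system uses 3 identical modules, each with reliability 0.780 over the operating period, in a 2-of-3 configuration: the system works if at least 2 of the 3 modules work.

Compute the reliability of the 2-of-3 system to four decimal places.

R = Σ_{i=2}^{3} C(3,i) p^i (1−p)^{3−i} with p = 0.780
C(3,2)·0.780^2·0.220^1 = 0.401544
C(3,3)·0.780^3·0.220^0 = 0.474552
Sum = 0.8761

0.8761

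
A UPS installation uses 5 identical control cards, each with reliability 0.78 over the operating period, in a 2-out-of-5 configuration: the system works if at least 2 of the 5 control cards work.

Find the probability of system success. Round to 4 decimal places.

0.9903

R = Σ_{i=2}^{5} C(5,i) p^i (1−p)^{5−i} with p = 0.78
C(5,2)·0.78^2·0.22^3 = 0.064782
C(5,3)·0.78^3·0.22^2 = 0.229683
C(5,4)·0.78^4·0.22^1 = 0.407166
C(5,5)·0.78^5·0.22^0 = 0.288717
Sum = 0.9903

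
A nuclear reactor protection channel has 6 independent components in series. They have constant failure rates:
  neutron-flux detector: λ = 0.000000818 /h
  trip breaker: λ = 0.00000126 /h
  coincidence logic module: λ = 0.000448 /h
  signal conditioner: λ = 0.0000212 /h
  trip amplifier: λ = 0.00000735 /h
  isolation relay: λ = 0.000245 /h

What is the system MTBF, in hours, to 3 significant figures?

1380

Series of exponential components: λ_sys = Σ λ_i
λ_sys = 0.000000818 + 0.00000126 + 0.000448 + 0.0000212 + 0.00000735 + 0.000245 = 7.2363e-04 /h
MTBF = 1 / λ_sys = 1380 h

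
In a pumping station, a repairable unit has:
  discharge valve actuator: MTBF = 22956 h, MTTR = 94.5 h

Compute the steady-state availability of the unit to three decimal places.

A(discharge valve actuator) = MTBF/(MTBF+MTTR) = 22956/(22956+94.5) = 0.996

0.996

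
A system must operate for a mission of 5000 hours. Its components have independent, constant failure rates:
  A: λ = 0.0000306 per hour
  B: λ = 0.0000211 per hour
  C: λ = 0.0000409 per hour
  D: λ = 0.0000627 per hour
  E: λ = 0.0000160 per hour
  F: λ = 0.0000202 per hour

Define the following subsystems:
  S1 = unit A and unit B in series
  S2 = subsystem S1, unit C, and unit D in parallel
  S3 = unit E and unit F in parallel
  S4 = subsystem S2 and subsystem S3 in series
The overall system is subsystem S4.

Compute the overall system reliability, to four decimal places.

R(A) = exp(−0.0000306 × 5000) = 0.858130
R(B) = exp(−0.0000211 × 5000) = 0.899874
R(C) = exp(−0.0000409 × 5000) = 0.815055
R(D) = exp(−0.0000627 × 5000) = 0.730884
R(E) = exp(−0.0000160 × 5000) = 0.923116
R(F) = exp(−0.0000202 × 5000) = 0.903933
Series (A and B): 0.858130 × 0.899874 = 0.772209
Parallel ([0.772209], C, and D): 1 − (1 − 0.772209)(1 − 0.815055)(1 − 0.730884) = 0.988662
Parallel (E and F): 1 − (1 − 0.923116)(1 − 0.903933) = 0.992614
Series ([0.988662] and [0.992614]): 0.988662 × 0.992614 = 0.9814

0.9814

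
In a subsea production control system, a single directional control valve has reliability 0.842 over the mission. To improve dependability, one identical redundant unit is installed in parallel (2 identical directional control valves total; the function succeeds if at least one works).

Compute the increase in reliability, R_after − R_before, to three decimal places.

R_before = 0.842
R_after = 1 − (1 − 0.842)^2 = 0.975
ΔR = 0.975 − 0.842 = 0.133

0.133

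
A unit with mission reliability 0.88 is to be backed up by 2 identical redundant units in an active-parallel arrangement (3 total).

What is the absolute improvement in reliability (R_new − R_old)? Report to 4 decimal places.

R_before = 0.88
R_after = 1 − (1 − 0.88)^3 = 0.9983
ΔR = 0.9983 − 0.88 = 0.1183

0.1183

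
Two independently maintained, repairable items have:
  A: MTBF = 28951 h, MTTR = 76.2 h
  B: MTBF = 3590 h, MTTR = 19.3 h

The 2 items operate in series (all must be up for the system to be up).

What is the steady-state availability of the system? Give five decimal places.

0.99204

A(A) = MTBF/(MTBF+MTTR) = 28951/(28951+76.2) = 0.997375
A(B) = MTBF/(MTBF+MTTR) = 3590/(3590+19.3) = 0.994653
Series availability: 0.997375 × 0.994653 = 0.99204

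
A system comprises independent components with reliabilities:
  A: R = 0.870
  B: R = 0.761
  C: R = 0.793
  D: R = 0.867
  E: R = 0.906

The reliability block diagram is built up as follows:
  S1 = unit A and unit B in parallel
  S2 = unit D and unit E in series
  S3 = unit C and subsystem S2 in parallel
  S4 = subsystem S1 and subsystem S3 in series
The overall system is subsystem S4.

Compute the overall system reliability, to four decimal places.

Parallel (A and B): 1 − (1 − 0.870000)(1 − 0.761000) = 0.968930
Series (D and E): 0.867000 × 0.906000 = 0.785502
Parallel (C and [0.785502]): 1 − (1 − 0.793000)(1 − 0.785502) = 0.955599
Series ([0.968930] and [0.955599]): 0.968930 × 0.955599 = 0.9259

0.9259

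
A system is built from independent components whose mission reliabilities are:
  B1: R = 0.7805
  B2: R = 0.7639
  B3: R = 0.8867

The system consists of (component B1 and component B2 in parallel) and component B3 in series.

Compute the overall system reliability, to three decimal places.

0.841

Parallel (B1 and B2): 1 − (1 − 0.78050)(1 − 0.76390) = 0.94818
Series ([0.94818] and B3): 0.94818 × 0.88670 = 0.841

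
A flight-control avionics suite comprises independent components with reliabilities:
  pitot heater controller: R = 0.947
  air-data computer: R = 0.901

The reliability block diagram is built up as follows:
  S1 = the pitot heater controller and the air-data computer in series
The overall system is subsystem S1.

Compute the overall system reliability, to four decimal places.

Series (pitot heater controller and air-data computer): 0.947000 × 0.901000 = 0.8532

0.8532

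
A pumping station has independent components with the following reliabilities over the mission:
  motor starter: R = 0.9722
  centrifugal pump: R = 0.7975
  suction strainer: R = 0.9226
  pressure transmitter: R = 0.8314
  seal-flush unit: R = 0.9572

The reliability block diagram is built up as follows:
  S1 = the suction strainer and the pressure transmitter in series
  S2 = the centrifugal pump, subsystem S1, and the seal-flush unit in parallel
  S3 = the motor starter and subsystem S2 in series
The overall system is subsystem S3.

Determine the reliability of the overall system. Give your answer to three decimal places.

Series (suction strainer and pressure transmitter): 0.92260 × 0.83140 = 0.76705
Parallel (centrifugal pump, [0.76705], and seal-flush unit): 1 − (1 − 0.79750)(1 − 0.76705)(1 − 0.95720) = 0.99798
Series (motor starter and [0.99798]): 0.97220 × 0.99798 = 0.970

0.970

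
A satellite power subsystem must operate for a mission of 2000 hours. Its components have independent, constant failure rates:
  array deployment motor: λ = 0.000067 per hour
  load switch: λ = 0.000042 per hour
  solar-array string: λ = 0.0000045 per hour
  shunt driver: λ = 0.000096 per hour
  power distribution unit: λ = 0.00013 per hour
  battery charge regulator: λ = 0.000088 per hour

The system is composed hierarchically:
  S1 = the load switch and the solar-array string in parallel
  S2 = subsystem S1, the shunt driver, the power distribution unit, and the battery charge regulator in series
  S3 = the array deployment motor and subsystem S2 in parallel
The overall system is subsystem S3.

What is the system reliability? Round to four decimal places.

R(array deployment motor) = exp(−0.000067 × 2000) = 0.874590
R(load switch) = exp(−0.000042 × 2000) = 0.919431
R(solar-array string) = exp(−0.0000045 × 2000) = 0.991040
R(shunt driver) = exp(−0.000096 × 2000) = 0.825307
R(power distribution unit) = exp(−0.00013 × 2000) = 0.771052
R(battery charge regulator) = exp(−0.000088 × 2000) = 0.838618
Parallel (load switch and solar-array string): 1 − (1 − 0.919431)(1 − 0.991040) = 0.999278
Series ([0.999278], shunt driver, power distribution unit, and battery charge regulator): 0.999278 × 0.825307 × 0.771052 × 0.838618 = 0.533273
Parallel (array deployment motor and [0.533273]): 1 − (1 − 0.874590)(1 − 0.533273) = 0.9415

0.9415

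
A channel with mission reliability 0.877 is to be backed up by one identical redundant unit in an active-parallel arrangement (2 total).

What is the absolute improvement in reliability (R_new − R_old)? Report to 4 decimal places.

R_before = 0.877
R_after = 1 − (1 − 0.877)^2 = 0.9849
ΔR = 0.9849 − 0.877 = 0.1079

0.1079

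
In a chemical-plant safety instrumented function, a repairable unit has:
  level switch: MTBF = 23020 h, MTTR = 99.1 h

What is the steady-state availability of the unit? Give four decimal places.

0.9957

A(level switch) = MTBF/(MTBF+MTTR) = 23020/(23020+99.1) = 0.9957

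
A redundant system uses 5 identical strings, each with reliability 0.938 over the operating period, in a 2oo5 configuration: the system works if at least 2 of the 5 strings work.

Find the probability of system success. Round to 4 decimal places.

R = Σ_{i=2}^{5} C(5,i) p^i (1−p)^{5−i} with p = 0.938
C(5,2)·0.938^2·0.062^3 = 0.002097
C(5,3)·0.938^3·0.062^2 = 0.031724
C(5,4)·0.938^4·0.062^1 = 0.239979
C(5,5)·0.938^5·0.062^0 = 0.726130
Sum = 0.9999

0.9999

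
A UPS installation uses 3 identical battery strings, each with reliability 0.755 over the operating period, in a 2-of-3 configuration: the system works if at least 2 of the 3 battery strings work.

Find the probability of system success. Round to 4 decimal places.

R = Σ_{i=2}^{3} C(3,i) p^i (1−p)^{3−i} with p = 0.755
C(3,2)·0.755^2·0.245^1 = 0.418968
C(3,3)·0.755^3·0.245^0 = 0.430369
Sum = 0.8493

0.8493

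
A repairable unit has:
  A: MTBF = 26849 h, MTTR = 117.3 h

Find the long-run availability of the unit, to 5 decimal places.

0.99565

A(A) = MTBF/(MTBF+MTTR) = 26849/(26849+117.3) = 0.99565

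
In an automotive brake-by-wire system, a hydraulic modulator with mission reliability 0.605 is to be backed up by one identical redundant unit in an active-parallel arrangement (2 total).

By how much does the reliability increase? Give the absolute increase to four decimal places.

0.2390

R_before = 0.605
R_after = 1 − (1 − 0.605)^2 = 0.8440
ΔR = 0.8440 − 0.605 = 0.2390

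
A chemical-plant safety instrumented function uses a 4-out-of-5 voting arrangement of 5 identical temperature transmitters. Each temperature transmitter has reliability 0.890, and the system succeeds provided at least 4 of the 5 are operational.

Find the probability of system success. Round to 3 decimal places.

0.903

R = Σ_{i=4}^{5} C(5,i) p^i (1−p)^{5−i} with p = 0.890
C(5,4)·0.890^4·0.110^1 = 0.34508
C(5,5)·0.890^5·0.110^0 = 0.55841
Sum = 0.903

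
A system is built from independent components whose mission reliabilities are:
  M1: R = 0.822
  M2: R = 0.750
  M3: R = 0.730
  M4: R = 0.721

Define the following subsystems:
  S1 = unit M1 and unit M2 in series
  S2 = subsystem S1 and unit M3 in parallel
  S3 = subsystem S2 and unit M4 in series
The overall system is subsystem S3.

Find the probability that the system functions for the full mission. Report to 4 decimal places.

Series (M1 and M2): 0.822000 × 0.750000 = 0.616500
Parallel ([0.616500] and M3): 1 − (1 − 0.616500)(1 − 0.730000) = 0.896455
Series ([0.896455] and M4): 0.896455 × 0.721000 = 0.6463

0.6463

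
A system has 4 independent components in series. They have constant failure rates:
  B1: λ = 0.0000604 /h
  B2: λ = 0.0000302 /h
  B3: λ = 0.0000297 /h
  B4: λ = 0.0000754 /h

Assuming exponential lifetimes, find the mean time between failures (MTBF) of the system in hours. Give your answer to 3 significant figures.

5110

Series of exponential components: λ_sys = Σ λ_i
λ_sys = 0.0000604 + 0.0000302 + 0.0000297 + 0.0000754 = 1.9570e-04 /h
MTBF = 1 / λ_sys = 5110 h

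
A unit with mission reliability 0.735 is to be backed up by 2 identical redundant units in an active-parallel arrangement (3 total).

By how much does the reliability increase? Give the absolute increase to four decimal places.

0.2464

R_before = 0.735
R_after = 1 − (1 − 0.735)^3 = 0.9814
ΔR = 0.9814 − 0.735 = 0.2464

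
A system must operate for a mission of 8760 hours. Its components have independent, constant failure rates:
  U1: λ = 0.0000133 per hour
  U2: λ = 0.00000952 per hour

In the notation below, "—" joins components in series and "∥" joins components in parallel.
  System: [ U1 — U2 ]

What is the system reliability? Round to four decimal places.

R(U1) = exp(−0.0000133 × 8760) = 0.890023
R(U2) = exp(−0.00000952 × 8760) = 0.919987
Series (U1 and U2): 0.890023 × 0.919987 = 0.8188

0.8188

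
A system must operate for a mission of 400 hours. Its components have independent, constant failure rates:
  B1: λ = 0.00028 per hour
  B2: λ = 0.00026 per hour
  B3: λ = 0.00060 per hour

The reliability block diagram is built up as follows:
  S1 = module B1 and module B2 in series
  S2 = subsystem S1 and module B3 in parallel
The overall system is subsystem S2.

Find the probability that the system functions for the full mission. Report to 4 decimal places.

R(B1) = exp(−0.00028 × 400) = 0.894044
R(B2) = exp(−0.00026 × 400) = 0.901225
R(B3) = exp(−0.00060 × 400) = 0.786628
Series (B1 and B2): 0.894044 × 0.901225 = 0.805735
Parallel ([0.805735] and B3): 1 − (1 − 0.805735)(1 − 0.786628) = 0.9585

0.9585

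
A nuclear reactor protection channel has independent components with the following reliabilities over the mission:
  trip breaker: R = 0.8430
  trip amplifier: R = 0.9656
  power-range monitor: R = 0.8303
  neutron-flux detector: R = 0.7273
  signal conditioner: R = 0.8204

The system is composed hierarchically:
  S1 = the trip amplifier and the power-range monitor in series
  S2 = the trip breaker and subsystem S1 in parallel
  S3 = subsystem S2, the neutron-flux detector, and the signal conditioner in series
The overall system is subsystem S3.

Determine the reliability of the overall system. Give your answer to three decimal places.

Series (trip amplifier and power-range monitor): 0.96560 × 0.83030 = 0.80174
Parallel (trip breaker and [0.80174]): 1 − (1 − 0.84300)(1 − 0.80174) = 0.96887
Series ([0.96887], neutron-flux detector, and signal conditioner): 0.96887 × 0.72730 × 0.82040 = 0.578

0.578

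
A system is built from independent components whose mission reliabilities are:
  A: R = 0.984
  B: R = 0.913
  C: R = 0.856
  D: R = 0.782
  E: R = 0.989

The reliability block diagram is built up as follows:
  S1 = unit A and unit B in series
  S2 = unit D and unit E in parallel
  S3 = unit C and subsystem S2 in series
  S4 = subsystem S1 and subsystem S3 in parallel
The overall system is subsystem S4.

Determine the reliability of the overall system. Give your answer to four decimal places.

Series (A and B): 0.984000 × 0.913000 = 0.898392
Parallel (D and E): 1 − (1 − 0.782000)(1 − 0.989000) = 0.997602
Series (C and [0.997602]): 0.856000 × 0.997602 = 0.853947
Parallel ([0.898392] and [0.853947]): 1 − (1 − 0.898392)(1 − 0.853947) = 0.9852

0.9852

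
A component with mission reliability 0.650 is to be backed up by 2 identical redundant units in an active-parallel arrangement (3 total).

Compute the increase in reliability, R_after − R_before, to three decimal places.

0.307

R_before = 0.650
R_after = 1 − (1 − 0.650)^3 = 0.957
ΔR = 0.957 − 0.650 = 0.307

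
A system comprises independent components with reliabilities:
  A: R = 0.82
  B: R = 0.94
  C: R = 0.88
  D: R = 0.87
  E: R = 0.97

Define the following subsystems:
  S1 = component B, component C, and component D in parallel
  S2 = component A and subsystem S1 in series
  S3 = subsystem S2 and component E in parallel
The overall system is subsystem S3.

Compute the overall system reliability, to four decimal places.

Parallel (B, C, and D): 1 − (1 − 0.940000)(1 − 0.880000)(1 − 0.870000) = 0.999064
Series (A and [0.999064]): 0.820000 × 0.999064 = 0.819232
Parallel ([0.819232] and E): 1 − (1 − 0.819232)(1 − 0.970000) = 0.9946

0.9946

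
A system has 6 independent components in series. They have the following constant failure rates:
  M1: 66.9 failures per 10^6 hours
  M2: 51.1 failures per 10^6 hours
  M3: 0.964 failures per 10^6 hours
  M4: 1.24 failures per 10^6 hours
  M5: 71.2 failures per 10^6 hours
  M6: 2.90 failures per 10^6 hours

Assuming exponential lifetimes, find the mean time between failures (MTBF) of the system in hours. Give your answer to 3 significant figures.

5150

Series of exponential components: λ_sys = Σ λ_i
λ_sys = 0.0000669 + 0.0000511 + 0.000000964 + 0.00000124 + 0.0000712 + 0.00000290 = 1.9430e-04 /h
MTBF = 1 / λ_sys = 5150 h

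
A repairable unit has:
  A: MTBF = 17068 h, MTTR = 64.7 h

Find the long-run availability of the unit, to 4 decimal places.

A(A) = MTBF/(MTBF+MTTR) = 17068/(17068+64.7) = 0.9962

0.9962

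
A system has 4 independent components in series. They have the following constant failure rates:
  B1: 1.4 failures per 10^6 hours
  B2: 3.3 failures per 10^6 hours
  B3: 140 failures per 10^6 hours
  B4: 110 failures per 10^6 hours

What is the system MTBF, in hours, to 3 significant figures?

Series of exponential components: λ_sys = Σ λ_i
λ_sys = 0.0000014 + 0.0000033 + 0.00014 + 0.00011 = 2.5470e-04 /h
MTBF = 1 / λ_sys = 3930 h

3930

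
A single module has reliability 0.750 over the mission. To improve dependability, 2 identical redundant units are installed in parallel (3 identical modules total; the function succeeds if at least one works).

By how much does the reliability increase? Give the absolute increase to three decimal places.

R_before = 0.750
R_after = 1 − (1 − 0.750)^3 = 0.984
ΔR = 0.984 − 0.750 = 0.234

0.234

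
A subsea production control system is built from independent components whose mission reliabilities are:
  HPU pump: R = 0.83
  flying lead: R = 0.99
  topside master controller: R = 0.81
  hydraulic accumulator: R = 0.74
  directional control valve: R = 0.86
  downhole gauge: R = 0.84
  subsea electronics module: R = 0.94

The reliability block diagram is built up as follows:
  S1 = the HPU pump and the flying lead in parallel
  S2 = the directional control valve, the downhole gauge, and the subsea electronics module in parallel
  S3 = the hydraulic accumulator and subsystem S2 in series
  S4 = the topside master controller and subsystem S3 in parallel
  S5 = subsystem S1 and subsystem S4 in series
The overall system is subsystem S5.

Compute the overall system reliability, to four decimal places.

0.9488

Parallel (HPU pump and flying lead): 1 − (1 − 0.830000)(1 − 0.990000) = 0.998300
Parallel (directional control valve, downhole gauge, and subsea electronics module): 1 − (1 − 0.860000)(1 − 0.840000)(1 − 0.940000) = 0.998656
Series (hydraulic accumulator and [0.998656]): 0.740000 × 0.998656 = 0.739005
Parallel (topside master controller and [0.739005]): 1 − (1 − 0.810000)(1 − 0.739005) = 0.950411
Series ([0.998300] and [0.950411]): 0.998300 × 0.950411 = 0.9488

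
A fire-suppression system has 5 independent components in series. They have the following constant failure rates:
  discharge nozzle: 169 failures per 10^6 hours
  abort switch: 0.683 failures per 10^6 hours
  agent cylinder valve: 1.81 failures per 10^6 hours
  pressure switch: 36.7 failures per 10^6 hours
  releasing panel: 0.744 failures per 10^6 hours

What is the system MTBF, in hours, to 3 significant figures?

Series of exponential components: λ_sys = Σ λ_i
λ_sys = 0.000169 + 0.000000683 + 0.00000181 + 0.0000367 + 0.000000744 = 2.0894e-04 /h
MTBF = 1 / λ_sys = 4790 h

4790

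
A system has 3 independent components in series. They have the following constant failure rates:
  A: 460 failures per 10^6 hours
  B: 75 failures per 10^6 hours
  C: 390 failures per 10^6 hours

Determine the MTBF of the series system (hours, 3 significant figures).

1080

Series of exponential components: λ_sys = Σ λ_i
λ_sys = 0.00046 + 0.000075 + 0.00039 = 9.2500e-04 /h
MTBF = 1 / λ_sys = 1080 h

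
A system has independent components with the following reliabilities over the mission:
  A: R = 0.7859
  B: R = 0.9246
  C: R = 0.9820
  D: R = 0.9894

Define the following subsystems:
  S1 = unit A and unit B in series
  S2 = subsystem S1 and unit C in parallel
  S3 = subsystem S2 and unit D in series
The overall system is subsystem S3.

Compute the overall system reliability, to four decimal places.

0.9845

Series (A and B): 0.785900 × 0.924600 = 0.726643
Parallel ([0.726643] and C): 1 − (1 − 0.726643)(1 − 0.982000) = 0.995080
Series ([0.995080] and D): 0.995080 × 0.989400 = 0.9845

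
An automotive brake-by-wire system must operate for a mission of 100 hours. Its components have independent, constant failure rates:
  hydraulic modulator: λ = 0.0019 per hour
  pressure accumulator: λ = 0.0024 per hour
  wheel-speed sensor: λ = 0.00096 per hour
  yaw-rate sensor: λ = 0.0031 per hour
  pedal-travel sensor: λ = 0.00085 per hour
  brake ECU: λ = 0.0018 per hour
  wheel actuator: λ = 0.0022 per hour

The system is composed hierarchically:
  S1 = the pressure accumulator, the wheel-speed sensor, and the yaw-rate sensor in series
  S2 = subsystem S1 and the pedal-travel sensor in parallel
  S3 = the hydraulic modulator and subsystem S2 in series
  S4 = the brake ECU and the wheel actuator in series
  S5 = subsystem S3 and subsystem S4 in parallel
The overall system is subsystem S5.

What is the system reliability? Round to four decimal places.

0.9324

R(hydraulic modulator) = exp(−0.0019 × 100) = 0.826959
R(pressure accumulator) = exp(−0.0024 × 100) = 0.786628
R(wheel-speed sensor) = exp(−0.00096 × 100) = 0.908464
R(yaw-rate sensor) = exp(−0.0031 × 100) = 0.733447
R(pedal-travel sensor) = exp(−0.00085 × 100) = 0.918512
R(brake ECU) = exp(−0.0018 × 100) = 0.835270
R(wheel actuator) = exp(−0.0022 × 100) = 0.802519
Series (pressure accumulator, wheel-speed sensor, and yaw-rate sensor): 0.786628 × 0.908464 × 0.733447 = 0.524138
Parallel ([0.524138] and pedal-travel sensor): 1 − (1 − 0.524138)(1 − 0.918512) = 0.961223
Series (hydraulic modulator and [0.961223]): 0.826959 × 0.961223 = 0.794892
Series (brake ECU and wheel actuator): 0.835270 × 0.802519 = 0.670320
Parallel ([0.794892] and [0.670320]): 1 − (1 − 0.794892)(1 − 0.670320) = 0.9324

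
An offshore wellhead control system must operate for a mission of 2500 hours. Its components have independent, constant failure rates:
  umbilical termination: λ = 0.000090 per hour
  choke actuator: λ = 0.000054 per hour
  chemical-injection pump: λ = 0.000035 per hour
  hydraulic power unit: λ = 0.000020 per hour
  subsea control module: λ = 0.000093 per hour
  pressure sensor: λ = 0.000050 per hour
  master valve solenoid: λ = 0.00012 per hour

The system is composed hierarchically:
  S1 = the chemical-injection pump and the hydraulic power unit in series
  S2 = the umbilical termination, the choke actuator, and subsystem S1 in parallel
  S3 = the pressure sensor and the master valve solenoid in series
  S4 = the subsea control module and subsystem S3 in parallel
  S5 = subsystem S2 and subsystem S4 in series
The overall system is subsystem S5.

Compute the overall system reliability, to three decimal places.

0.925

R(umbilical termination) = exp(−0.000090 × 2500) = 0.79852
R(choke actuator) = exp(−0.000054 × 2500) = 0.87372
R(chemical-injection pump) = exp(−0.000035 × 2500) = 0.91622
R(hydraulic power unit) = exp(−0.000020 × 2500) = 0.95123
R(subsea control module) = exp(−0.000093 × 2500) = 0.79255
R(pressure sensor) = exp(−0.000050 × 2500) = 0.88250
R(master valve solenoid) = exp(−0.00012 × 2500) = 0.74082
Series (chemical-injection pump and hydraulic power unit): 0.91622 × 0.95123 = 0.87154
Parallel (umbilical termination, choke actuator, and [0.87154]): 1 − (1 − 0.79852)(1 − 0.87372)(1 − 0.87154) = 0.99673
Series (pressure sensor and master valve solenoid): 0.88250 × 0.74082 = 0.65377
Parallel (subsea control module and [0.65377]): 1 − (1 − 0.79255)(1 − 0.65377) = 0.92817
Series ([0.99673] and [0.92817]): 0.99673 × 0.92817 = 0.925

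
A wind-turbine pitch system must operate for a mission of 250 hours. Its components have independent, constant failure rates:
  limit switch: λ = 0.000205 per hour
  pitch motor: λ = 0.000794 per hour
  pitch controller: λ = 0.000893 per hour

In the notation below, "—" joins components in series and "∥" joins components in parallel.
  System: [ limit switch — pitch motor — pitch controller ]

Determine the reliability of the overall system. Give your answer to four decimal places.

0.6231

R(limit switch) = exp(−0.000205 × 250) = 0.950041
R(pitch motor) = exp(−0.000794 × 250) = 0.819960
R(pitch controller) = exp(−0.000893 × 250) = 0.799915
Series (limit switch, pitch motor, and pitch controller): 0.950041 × 0.819960 × 0.799915 = 0.6231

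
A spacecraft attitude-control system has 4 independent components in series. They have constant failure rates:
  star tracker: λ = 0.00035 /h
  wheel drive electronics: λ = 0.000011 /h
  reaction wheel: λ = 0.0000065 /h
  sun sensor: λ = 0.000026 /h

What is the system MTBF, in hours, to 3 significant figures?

Series of exponential components: λ_sys = Σ λ_i
λ_sys = 0.00035 + 0.000011 + 0.0000065 + 0.000026 = 3.9350e-04 /h
MTBF = 1 / λ_sys = 2540 h

2540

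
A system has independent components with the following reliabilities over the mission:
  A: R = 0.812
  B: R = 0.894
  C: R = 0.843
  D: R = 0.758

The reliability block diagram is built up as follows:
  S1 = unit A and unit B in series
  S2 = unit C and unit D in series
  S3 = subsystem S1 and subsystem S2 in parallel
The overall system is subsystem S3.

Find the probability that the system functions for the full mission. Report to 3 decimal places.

0.901

Series (A and B): 0.81200 × 0.89400 = 0.72593
Series (C and D): 0.84300 × 0.75800 = 0.63899
Parallel ([0.72593] and [0.63899]): 1 − (1 − 0.72593)(1 − 0.63899) = 0.901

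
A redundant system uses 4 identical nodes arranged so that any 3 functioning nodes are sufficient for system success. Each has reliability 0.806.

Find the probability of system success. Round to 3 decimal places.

0.828

R = Σ_{i=3}^{4} C(4,i) p^i (1−p)^{4−i} with p = 0.806
C(4,3)·0.806^3·0.194^1 = 0.40632
C(4,4)·0.806^4·0.194^0 = 0.42203
Sum = 0.828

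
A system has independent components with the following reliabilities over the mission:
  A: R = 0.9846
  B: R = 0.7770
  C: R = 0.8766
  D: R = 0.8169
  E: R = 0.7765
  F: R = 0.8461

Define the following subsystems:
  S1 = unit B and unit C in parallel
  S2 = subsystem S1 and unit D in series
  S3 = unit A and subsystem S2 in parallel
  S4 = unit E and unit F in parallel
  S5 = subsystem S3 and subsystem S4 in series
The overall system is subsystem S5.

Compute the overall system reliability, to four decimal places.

0.9625

Parallel (B and C): 1 − (1 − 0.777000)(1 − 0.876600) = 0.972482
Series ([0.972482] and D): 0.972482 × 0.816900 = 0.794421
Parallel (A and [0.794421]): 1 − (1 − 0.984600)(1 − 0.794421) = 0.996834
Parallel (E and F): 1 − (1 − 0.776500)(1 − 0.846100) = 0.965603
Series ([0.996834] and [0.965603]): 0.996834 × 0.965603 = 0.9625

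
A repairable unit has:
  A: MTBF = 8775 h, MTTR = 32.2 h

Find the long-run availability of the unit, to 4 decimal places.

A(A) = MTBF/(MTBF+MTTR) = 8775/(8775+32.2) = 0.9963

0.9963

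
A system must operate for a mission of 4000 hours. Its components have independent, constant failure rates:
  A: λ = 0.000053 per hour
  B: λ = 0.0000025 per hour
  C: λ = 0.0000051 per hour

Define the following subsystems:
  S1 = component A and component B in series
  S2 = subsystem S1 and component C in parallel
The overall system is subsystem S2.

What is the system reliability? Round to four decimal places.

R(A) = exp(−0.000053 × 4000) = 0.808965
R(B) = exp(−0.0000025 × 4000) = 0.990050
R(C) = exp(−0.0000051 × 4000) = 0.979807
Series (A and B): 0.808965 × 0.990050 = 0.800916
Parallel ([0.800916] and C): 1 − (1 − 0.800916)(1 − 0.979807) = 0.9960

0.9960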